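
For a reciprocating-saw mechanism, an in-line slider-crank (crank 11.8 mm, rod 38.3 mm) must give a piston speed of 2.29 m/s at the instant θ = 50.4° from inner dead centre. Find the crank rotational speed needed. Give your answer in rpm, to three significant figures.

2000

For an in-line slider-crank, |v_piston| = rω|sinθ|·[1 + r cosθ/√(L² − r² sin²θ)].
With r = 0.0118 m, L = 0.0383 m, θ = 50.4°: the bracketed kinematic factor |dx/dθ| = 0.01093 m.
ω = v/|dx/dθ| = 2.29/0.01093 = 209.51 rad/s.
N = 60ω/(2π) = 2000.7 rpm.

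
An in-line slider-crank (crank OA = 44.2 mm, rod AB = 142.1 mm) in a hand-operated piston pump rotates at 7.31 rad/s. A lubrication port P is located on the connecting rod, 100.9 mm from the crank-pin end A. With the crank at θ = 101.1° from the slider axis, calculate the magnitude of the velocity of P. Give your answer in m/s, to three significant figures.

0.303

ω = 7.31 rad/s.  Crank-pin speed |V_A| = rω = 0.3231 m/s, perpendicular to OA.
Rod angle: sinφ = −(r/L) sinθ ⇒ φ = -17.772°; ω_rod = −rω cosθ/√(L²−r²sin²θ) = +0.45969 rad/s.
V_P = V_A + ω_rod × AP, with AP = 0.1009 m along the rod.
Components: V_Px = −rω sinθ − a·ω_rod·sinφ = -0.3029 m/s;  V_Py = rω cosθ + a·ω_rod·cosφ = -0.018035 m/s.
|V_P| = √(V_Px² + V_Py²) = 0.30344 m/s.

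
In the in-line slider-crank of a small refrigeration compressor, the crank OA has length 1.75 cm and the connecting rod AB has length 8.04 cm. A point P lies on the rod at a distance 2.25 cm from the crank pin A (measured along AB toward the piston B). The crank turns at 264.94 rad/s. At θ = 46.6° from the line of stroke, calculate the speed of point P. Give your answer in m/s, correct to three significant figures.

ω = 264.9 rad/s.  Crank-pin speed |V_A| = rω = 4.6364 m/s, perpendicular to OA.
Rod angle: sinφ = −(r/L) sinθ ⇒ φ = -9.099°; ω_rod = −rω cosθ/√(L²−r²sin²θ) = -40.127 rad/s.
V_P = V_A + ω_rod × AP, with AP = 0.0225 m along the rod.
Components: V_Px = −rω sinθ − a·ω_rod·sinφ = -3.5115 m/s;  V_Py = rω cosθ + a·ω_rod·cosφ = +2.2941 m/s.
|V_P| = √(V_Px² + V_Py²) = 4.1945 m/s.

4.19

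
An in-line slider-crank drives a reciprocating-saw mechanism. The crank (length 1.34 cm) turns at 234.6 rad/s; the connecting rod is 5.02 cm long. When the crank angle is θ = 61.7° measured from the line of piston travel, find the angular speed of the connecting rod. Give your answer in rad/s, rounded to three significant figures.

ω = 234.6 rad/s
The rod makes angle φ with the slider axis where L sinφ = r sinθ; differentiating, L cosφ·φ̇ = r ω cosθ.
L cosφ = √(L² − r² sin²θ) = 0.048794 m.
|ω_rod| = r ω |cosθ| / √(L² − r² sin²θ) = 0.0134·234.6·0.47409/0.048794 = 30.544 rad/s.

30.5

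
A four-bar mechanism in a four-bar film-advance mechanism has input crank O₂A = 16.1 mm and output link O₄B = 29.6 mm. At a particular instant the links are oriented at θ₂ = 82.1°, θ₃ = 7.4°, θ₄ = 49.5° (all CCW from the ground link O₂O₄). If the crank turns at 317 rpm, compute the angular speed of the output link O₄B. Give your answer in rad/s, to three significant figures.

ω₂ = 33.2 rad/s (from 317 rpm).
Differentiating the loop-closure r₂e^{iθ₂}+r₃e^{iθ₃}=r₁+r₄e^{iθ₄} gives r₂ω₂e^{iθ₂}+r₃ω₃e^{iθ₃}=r₄ω₄e^{iθ₄}.
Eliminating the other unknown: ω₄ = r₂ω₂ sin(θ₂−θ₃) / [r₄ sin(θ₄−θ₃)].
Numerator sine = +0.96456; denominator sine = +0.67043.
Result = 0.0161·33.2·(+0.96456) / (0.0296·(+0.67043)) = +25.978 rad/s; magnitude 25.978 rad/s.

26.0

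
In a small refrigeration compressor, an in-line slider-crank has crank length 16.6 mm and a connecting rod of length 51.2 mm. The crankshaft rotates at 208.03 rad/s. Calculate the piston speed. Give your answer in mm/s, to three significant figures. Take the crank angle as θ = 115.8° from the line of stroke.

ω = 208 rad/s
For an in-line slider-crank, x = r cosθ + √(L² − r² sin²θ), so v = −rω sinθ·[1 + r cosθ/√(L² − r² sin²θ)].
With r = 0.0166 m, L = 0.0512 m, θ = 115.8°: √(L² − r² sin²θ) = 0.04897 m.
v = −0.0166·208·0.90032·[1 + 0.0166·-0.43523/0.04897] = -2.6504 m/s.
|v| = 2.6504 m/s = 2650.4 mm/s.

2650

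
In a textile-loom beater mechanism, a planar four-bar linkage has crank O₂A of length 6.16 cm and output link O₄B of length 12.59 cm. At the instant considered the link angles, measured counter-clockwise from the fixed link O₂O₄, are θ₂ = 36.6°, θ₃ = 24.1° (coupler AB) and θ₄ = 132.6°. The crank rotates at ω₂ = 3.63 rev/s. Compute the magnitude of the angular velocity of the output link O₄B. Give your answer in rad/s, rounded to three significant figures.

2.55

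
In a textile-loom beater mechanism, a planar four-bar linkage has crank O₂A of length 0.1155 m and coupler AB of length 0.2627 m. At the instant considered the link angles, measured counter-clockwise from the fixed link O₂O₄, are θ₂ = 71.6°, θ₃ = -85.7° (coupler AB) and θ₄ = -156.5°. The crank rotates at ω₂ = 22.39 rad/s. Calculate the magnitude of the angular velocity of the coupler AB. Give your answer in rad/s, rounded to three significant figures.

ω₂ = 22.39 rad/s
Differentiating the loop-closure r₂e^{iθ₂}+r₃e^{iθ₃}=r₁+r₄e^{iθ₄} gives r₂ω₂e^{iθ₂}+r₃ω₃e^{iθ₃}=r₄ω₄e^{iθ₄}.
Eliminating the other unknown: ω₃ = r₂ω₂ sin(θ₄−θ₂) / [r₃ sin(θ₃−θ₄)].
Numerator sine = +0.74431; denominator sine = +0.94438.
Result = 0.1155·22.39·(+0.74431) / (0.2627·(+0.94438)) = +7.7586 rad/s; magnitude 7.7586 rad/s.

7.76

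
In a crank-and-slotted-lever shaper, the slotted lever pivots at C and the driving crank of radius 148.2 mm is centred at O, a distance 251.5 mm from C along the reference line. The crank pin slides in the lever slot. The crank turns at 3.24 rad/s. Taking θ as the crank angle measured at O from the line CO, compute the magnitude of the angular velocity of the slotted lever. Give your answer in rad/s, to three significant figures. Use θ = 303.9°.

1.09

ω = 3.24 rad/s
Crank pin A relative to C: A = (d + r cosθ, r sinθ); lever angle φ = atan2(r sinθ, d + r cosθ).
Differentiating tanφ: φ̇ = rω(d cosθ + r)/(d² + r² + 2dr cosθ).
d² + r² + 2dr cosθ = |CA|² = 0.126792 m²;  d cosθ + r = +0.28847 m.
|ω_lever| = |0.1482·3.24·+0.28847| / 0.126792 = 1.0925 rad/s.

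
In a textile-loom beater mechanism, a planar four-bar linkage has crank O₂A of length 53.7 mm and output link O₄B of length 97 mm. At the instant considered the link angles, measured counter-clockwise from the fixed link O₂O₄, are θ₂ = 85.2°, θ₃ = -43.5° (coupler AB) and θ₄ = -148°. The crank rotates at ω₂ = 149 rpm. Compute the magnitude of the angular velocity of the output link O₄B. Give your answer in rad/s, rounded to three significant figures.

6.96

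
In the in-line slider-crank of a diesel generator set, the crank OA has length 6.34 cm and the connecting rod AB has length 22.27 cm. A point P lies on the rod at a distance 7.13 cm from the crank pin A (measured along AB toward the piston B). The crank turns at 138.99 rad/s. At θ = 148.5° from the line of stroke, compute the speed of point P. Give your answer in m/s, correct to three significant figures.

ω = 139 rad/s.  Crank-pin speed |V_A| = rω = 8.812 m/s, perpendicular to OA.
Rod angle: sinφ = −(r/L) sinθ ⇒ φ = -8.554°; ω_rod = −rω cosθ/√(L²−r²sin²θ) = +34.117 rad/s.
V_P = V_A + ω_rod × AP, with AP = 0.0713 m along the rod.
Components: V_Px = −rω sinθ − a·ω_rod·sinφ = -4.2424 m/s;  V_Py = rω cosθ + a·ω_rod·cosφ = -5.1079 m/s.
|V_P| = √(V_Px² + V_Py²) = 6.6399 m/s.

6.64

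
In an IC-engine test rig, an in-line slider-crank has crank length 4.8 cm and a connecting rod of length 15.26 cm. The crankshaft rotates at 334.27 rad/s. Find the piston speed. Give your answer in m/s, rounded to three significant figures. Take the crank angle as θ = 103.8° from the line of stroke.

ω = 334.3 rad/s
For an in-line slider-crank, x = r cosθ + √(L² − r² sin²θ), so v = −rω sinθ·[1 + r cosθ/√(L² − r² sin²θ)].
With r = 0.048 m, L = 0.1526 m, θ = 103.8°: √(L² − r² sin²θ) = 0.14531 m.
v = −0.048·334.3·0.97113·[1 + 0.048·-0.23853/0.14531] = -14.354 m/s.
|v| = 14.354 m/s.

14.4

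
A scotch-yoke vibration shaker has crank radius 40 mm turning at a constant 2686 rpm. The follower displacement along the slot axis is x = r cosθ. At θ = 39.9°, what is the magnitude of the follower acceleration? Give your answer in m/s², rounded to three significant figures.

2430

ω = 281.3 rad/s (from 2686 rpm).
x = r cosθ ⇒ ẍ = −rω² cosθ (ω constant).
|a| = rω²|cosθ| = 0.04·(281.3)²·|cos 39.9°| = 2427.8 m/s².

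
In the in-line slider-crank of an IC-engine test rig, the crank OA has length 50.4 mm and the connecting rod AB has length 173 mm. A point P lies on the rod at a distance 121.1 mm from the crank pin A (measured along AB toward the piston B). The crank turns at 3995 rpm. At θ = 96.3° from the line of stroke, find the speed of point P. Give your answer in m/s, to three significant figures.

20.5

ω = 418.4 rad/s.  Crank-pin speed |V_A| = rω = 21.085 m/s, perpendicular to OA.
Rod angle: sinφ = −(r/L) sinθ ⇒ φ = -16.832°; ω_rod = −rω cosθ/√(L²−r²sin²θ) = +13.973 rad/s.
V_P = V_A + ω_rod × AP, with AP = 0.1211 m along the rod.
Components: V_Px = −rω sinθ − a·ω_rod·sinφ = -20.468 m/s;  V_Py = rω cosθ + a·ω_rod·cosφ = -0.69413 m/s.
|V_P| = √(V_Px² + V_Py²) = 20.48 m/s.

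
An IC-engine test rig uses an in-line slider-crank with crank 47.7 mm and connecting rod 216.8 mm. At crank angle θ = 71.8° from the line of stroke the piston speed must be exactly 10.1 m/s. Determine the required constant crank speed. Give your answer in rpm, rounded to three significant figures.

1990

For an in-line slider-crank, |v_piston| = rω|sinθ|·[1 + r cosθ/√(L² − r² sin²θ)].
With r = 0.0477 m, L = 0.2168 m, θ = 71.8°: the bracketed kinematic factor |dx/dθ| = 0.048498 m.
ω = v/|dx/dθ| = 10.1/0.048498 = 208.26 rad/s.
N = 60ω/(2π) = 1988.7 rpm.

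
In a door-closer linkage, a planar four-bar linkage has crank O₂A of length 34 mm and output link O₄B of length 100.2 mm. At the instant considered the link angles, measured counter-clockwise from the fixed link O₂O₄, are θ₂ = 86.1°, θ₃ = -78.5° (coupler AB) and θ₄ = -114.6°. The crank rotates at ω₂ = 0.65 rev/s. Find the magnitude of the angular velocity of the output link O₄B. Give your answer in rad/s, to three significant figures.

ω₂ = 4.084 rad/s (from 0.65 rev/s).
Differentiating the loop-closure r₂e^{iθ₂}+r₃e^{iθ₃}=r₁+r₄e^{iθ₄} gives r₂ω₂e^{iθ₂}+r₃ω₃e^{iθ₃}=r₄ω₄e^{iθ₄}.
Eliminating the other unknown: ω₄ = r₂ω₂ sin(θ₂−θ₃) / [r₄ sin(θ₄−θ₃)].
Numerator sine = +0.26556; denominator sine = -0.58920.
Result = 0.034·4.084·(+0.26556) / (0.1002·(-0.58920)) = -0.6246 rad/s; magnitude 0.6246 rad/s.

0.625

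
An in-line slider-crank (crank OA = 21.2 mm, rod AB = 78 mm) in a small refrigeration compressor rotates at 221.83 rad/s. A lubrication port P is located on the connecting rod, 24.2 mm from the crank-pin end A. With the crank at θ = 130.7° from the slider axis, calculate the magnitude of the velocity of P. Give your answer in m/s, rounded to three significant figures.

3.97

ω = 221.8 rad/s.  Crank-pin speed |V_A| = rω = 4.7028 m/s, perpendicular to OA.
Rod angle: sinφ = −(r/L) sinθ ⇒ φ = -11.891°; ω_rod = −rω cosθ/√(L²−r²sin²θ) = +40.179 rad/s.
V_P = V_A + ω_rod × AP, with AP = 0.0242 m along the rod.
Components: V_Px = −rω sinθ − a·ω_rod·sinφ = -3.365 m/s;  V_Py = rω cosθ + a·ω_rod·cosφ = -2.1152 m/s.
|V_P| = √(V_Px² + V_Py²) = 3.9746 m/s.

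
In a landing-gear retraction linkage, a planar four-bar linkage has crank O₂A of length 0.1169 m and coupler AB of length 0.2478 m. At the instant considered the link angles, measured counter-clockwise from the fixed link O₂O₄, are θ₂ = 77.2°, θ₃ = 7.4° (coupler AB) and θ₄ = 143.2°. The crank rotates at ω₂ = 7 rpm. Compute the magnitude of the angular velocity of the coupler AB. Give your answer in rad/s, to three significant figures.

ω₂ = 0.733 rad/s (from 7 rpm).
Differentiating the loop-closure r₂e^{iθ₂}+r₃e^{iθ₃}=r₁+r₄e^{iθ₄} gives r₂ω₂e^{iθ₂}+r₃ω₃e^{iθ₃}=r₄ω₄e^{iθ₄}.
Eliminating the other unknown: ω₃ = r₂ω₂ sin(θ₄−θ₂) / [r₃ sin(θ₃−θ₄)].
Numerator sine = +0.91355; denominator sine = -0.69717.
Result = 0.1169·0.733·(+0.91355) / (0.2478·(-0.69717)) = -0.45314 rad/s; magnitude 0.45314 rad/s.

0.453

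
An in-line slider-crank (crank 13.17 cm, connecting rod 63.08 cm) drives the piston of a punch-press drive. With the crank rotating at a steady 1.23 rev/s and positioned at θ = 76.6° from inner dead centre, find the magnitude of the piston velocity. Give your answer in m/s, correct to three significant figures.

1.04

ω = 2π·1.23 = 7.728 rad/s
For an in-line slider-crank, x = r cosθ + √(L² − r² sin²θ), so v = −rω sinθ·[1 + r cosθ/√(L² − r² sin²θ)].
With r = 0.1317 m, L = 0.6308 m, θ = 76.6°: √(L² − r² sin²θ) = 0.61765 m.
v = −0.1317·7.728·0.97278·[1 + 0.1317·0.23175/0.61765] = -1.039 m/s.
|v| = 1.039 m/s.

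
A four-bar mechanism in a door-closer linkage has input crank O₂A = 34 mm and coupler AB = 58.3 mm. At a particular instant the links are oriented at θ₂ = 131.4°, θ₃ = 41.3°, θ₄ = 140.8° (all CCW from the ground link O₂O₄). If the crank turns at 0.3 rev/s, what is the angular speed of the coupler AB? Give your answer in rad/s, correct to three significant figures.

ω₂ = 1.885 rad/s (from 0.3 rev/s).
Differentiating the loop-closure r₂e^{iθ₂}+r₃e^{iθ₃}=r₁+r₄e^{iθ₄} gives r₂ω₂e^{iθ₂}+r₃ω₃e^{iθ₃}=r₄ω₄e^{iθ₄}.
Eliminating the other unknown: ω₃ = r₂ω₂ sin(θ₄−θ₂) / [r₃ sin(θ₃−θ₄)].
Numerator sine = +0.16333; denominator sine = -0.98629.
Result = 0.034·1.885·(+0.16333) / (0.0583·(-0.98629)) = -0.18204 rad/s; magnitude 0.18204 rad/s.

0.182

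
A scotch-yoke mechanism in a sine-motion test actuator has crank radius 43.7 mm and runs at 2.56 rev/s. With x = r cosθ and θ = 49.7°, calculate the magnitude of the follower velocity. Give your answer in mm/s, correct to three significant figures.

536

ω = 16.08 rad/s (from 2.56 rev/s).
x = r cosθ ⇒ ẋ = −rω sinθ.
|v| = rω|sinθ| = 0.0437·16.08·|sin 49.7°| = 0.53609 m/s = 536.09 mm/s.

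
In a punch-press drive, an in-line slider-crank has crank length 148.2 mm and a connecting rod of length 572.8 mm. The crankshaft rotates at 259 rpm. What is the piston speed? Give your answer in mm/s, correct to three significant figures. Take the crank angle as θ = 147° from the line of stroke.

1710

ω = 2π·259/60 = 27.12 rad/s
For an in-line slider-crank, x = r cosθ + √(L² − r² sin²θ), so v = −rω sinθ·[1 + r cosθ/√(L² − r² sin²θ)].
With r = 0.1482 m, L = 0.5728 m, θ = 147°: √(L² − r² sin²θ) = 0.56708 m.
v = −0.1482·27.12·0.54464·[1 + 0.1482·-0.83867/0.56708] = -1.7094 m/s.
|v| = 1.7094 m/s = 1709.4 mm/s.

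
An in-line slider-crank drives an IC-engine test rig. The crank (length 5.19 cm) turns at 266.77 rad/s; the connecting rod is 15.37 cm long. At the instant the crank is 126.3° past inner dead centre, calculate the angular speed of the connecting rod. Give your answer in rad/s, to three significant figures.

ω = 266.8 rad/s
The rod makes angle φ with the slider axis where L sinφ = r sinθ; differentiating, L cosφ·φ̇ = r ω cosθ.
L cosφ = √(L² − r² sin²θ) = 0.1479 m.
|ω_rod| = r ω |cosθ| / √(L² − r² sin²θ) = 0.0519·266.8·0.59201/0.1479 = 55.42 rad/s.

55.4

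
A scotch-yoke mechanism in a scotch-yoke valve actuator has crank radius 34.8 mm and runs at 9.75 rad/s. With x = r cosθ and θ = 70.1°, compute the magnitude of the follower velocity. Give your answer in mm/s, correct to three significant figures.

ω = 9.75 rad/s
x = r cosθ ⇒ ẋ = −rω sinθ.
|v| = rω|sinθ| = 0.0348·9.75·|sin 70.1°| = 0.31904 m/s = 319.04 mm/s.

319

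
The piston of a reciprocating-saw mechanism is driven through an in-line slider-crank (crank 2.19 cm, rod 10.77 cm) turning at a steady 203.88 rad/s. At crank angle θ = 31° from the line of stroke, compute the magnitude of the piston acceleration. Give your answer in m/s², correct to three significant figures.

869

ω = 203.9 rad/s
x(θ) = r cosθ + √(L² − r² sin²θ); with ω constant, a = ω²·d²x/dθ².
d²x/dθ² = −r cosθ − r²(cos2θ)/√u − r⁴ sin²2θ/(4u^{3/2}),  u = L² − r² sin²θ = 0.0114721 m².
Substituting r = 0.0219 m, L = 0.1077 m, θ = 31°: d²x/dθ² = -0.020911 m.
a = ω²·d²x/dθ² = (203.9)²·(-0.020911) = -869.19 m/s²;  |a| = 869.19 m/s².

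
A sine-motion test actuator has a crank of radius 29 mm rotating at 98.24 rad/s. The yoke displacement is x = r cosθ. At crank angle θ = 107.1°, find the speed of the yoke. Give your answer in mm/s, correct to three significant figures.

ω = 98.24 rad/s
x = r cosθ ⇒ ẋ = −rω sinθ.
|v| = rω|sinθ| = 0.029·98.24·|sin 107.1°| = 2.723 m/s = 2723 mm/s.

2720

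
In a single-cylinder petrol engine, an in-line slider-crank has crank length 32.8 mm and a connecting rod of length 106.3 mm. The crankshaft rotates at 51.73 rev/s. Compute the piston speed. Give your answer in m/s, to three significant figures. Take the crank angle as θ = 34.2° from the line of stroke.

ω = 2π·51.7 = 325 rad/s
For an in-line slider-crank, x = r cosθ + √(L² − r² sin²θ), so v = −rω sinθ·[1 + r cosθ/√(L² − r² sin²θ)].
With r = 0.0328 m, L = 0.1063 m, θ = 34.2°: √(L² − r² sin²θ) = 0.10469 m.
v = −0.0328·325·0.56208·[1 + 0.0328·0.82708/0.10469] = -7.5452 m/s.
|v| = 7.5452 m/s.

7.55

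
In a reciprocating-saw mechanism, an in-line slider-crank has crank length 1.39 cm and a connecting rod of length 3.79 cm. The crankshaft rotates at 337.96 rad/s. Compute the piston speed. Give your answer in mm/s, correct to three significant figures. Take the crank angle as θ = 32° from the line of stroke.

3280

ω = 338 rad/s
For an in-line slider-crank, x = r cosθ + √(L² − r² sin²θ), so v = −rω sinθ·[1 + r cosθ/√(L² − r² sin²θ)].
With r = 0.0139 m, L = 0.0379 m, θ = 32°: √(L² − r² sin²θ) = 0.037177 m.
v = −0.0139·338·0.52992·[1 + 0.0139·0.84805/0.037177] = -3.2787 m/s.
|v| = 3.2787 m/s = 3278.7 mm/s.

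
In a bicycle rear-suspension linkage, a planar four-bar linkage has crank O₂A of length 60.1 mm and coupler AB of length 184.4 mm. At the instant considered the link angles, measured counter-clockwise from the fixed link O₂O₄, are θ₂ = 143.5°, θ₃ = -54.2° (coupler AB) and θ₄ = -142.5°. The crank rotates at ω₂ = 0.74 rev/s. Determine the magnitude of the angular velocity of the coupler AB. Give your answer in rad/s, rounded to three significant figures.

1.46

ω₂ = 4.65 rad/s (from 0.74 rev/s).
Differentiating the loop-closure r₂e^{iθ₂}+r₃e^{iθ₃}=r₁+r₄e^{iθ₄} gives r₂ω₂e^{iθ₂}+r₃ω₃e^{iθ₃}=r₄ω₄e^{iθ₄}.
Eliminating the other unknown: ω₃ = r₂ω₂ sin(θ₄−θ₂) / [r₃ sin(θ₃−θ₄)].
Numerator sine = +0.96126; denominator sine = +0.99956.
Result = 0.0601·4.65·(+0.96126) / (0.1844·(+0.99956)) = +1.4573 rad/s; magnitude 1.4573 rad/s.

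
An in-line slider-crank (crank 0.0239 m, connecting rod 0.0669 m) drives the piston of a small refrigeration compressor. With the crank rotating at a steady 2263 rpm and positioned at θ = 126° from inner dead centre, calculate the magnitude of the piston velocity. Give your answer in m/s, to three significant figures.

3.58

ω = 2π·2263/60 = 237 rad/s
For an in-line slider-crank, x = r cosθ + √(L² − r² sin²θ), so v = −rω sinθ·[1 + r cosθ/√(L² − r² sin²θ)].
With r = 0.0239 m, L = 0.0669 m, θ = 126°: √(L² − r² sin²θ) = 0.064045 m.
v = −0.0239·237·0.80902·[1 + 0.0239·-0.58779/0.064045] = -3.5771 m/s.
|v| = 3.5771 m/s.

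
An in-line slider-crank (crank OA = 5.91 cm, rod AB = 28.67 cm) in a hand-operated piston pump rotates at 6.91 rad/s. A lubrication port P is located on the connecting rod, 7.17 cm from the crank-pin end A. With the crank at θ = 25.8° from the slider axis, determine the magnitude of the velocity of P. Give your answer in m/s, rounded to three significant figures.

ω = 6.91 rad/s.  Crank-pin speed |V_A| = rω = 0.40838 m/s, perpendicular to OA.
Rod angle: sinφ = −(r/L) sinθ ⇒ φ = -5.147°; ω_rod = −rω cosθ/√(L²−r²sin²θ) = -1.2876 rad/s.
V_P = V_A + ω_rod × AP, with AP = 0.0717 m along the rod.
Components: V_Px = −rω sinθ − a·ω_rod·sinφ = -0.18602 m/s;  V_Py = rω cosθ + a·ω_rod·cosφ = +0.27572 m/s.
|V_P| = √(V_Px² + V_Py²) = 0.33261 m/s.

0.333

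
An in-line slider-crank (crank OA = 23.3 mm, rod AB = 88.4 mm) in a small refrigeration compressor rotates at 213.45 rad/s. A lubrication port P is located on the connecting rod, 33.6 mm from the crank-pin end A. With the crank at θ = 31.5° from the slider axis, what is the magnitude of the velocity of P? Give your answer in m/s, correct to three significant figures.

3.86

ω = 213.4 rad/s.  Crank-pin speed |V_A| = rω = 4.9734 m/s, perpendicular to OA.
Rod angle: sinφ = −(r/L) sinθ ⇒ φ = -7.916°; ω_rod = −rω cosθ/√(L²−r²sin²θ) = -48.431 rad/s.
V_P = V_A + ω_rod × AP, with AP = 0.0336 m along the rod.
Components: V_Px = −rω sinθ − a·ω_rod·sinφ = -2.8227 m/s;  V_Py = rω cosθ + a·ω_rod·cosφ = +2.6287 m/s.
|V_P| = √(V_Px² + V_Py²) = 3.8572 m/s.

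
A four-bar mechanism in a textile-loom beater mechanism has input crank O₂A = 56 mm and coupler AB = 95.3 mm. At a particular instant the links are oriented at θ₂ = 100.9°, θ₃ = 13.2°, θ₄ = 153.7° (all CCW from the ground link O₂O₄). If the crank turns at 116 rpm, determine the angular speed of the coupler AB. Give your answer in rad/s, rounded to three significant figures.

8.94

ω₂ = 12.15 rad/s (from 116 rpm).
Differentiating the loop-closure r₂e^{iθ₂}+r₃e^{iθ₃}=r₁+r₄e^{iθ₄} gives r₂ω₂e^{iθ₂}+r₃ω₃e^{iθ₃}=r₄ω₄e^{iθ₄}.
Eliminating the other unknown: ω₃ = r₂ω₂ sin(θ₄−θ₂) / [r₃ sin(θ₃−θ₄)].
Numerator sine = +0.79653; denominator sine = -0.63608.
Result = 0.056·12.15·(+0.79653) / (0.0953·(-0.63608)) = -8.9387 rad/s; magnitude 8.9387 rad/s.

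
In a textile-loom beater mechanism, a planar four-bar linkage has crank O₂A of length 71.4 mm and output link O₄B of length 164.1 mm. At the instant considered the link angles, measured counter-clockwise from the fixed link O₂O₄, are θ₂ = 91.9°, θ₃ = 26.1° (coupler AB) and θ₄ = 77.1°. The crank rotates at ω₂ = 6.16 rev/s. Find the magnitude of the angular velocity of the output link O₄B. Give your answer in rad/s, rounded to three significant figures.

19.8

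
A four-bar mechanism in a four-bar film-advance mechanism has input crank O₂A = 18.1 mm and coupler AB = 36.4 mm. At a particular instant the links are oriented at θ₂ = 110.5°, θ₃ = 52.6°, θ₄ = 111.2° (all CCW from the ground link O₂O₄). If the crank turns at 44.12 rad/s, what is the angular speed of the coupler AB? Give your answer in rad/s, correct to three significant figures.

0.314

ω₂ = 44.12 rad/s
Differentiating the loop-closure r₂e^{iθ₂}+r₃e^{iθ₃}=r₁+r₄e^{iθ₄} gives r₂ω₂e^{iθ₂}+r₃ω₃e^{iθ₃}=r₄ω₄e^{iθ₄}.
Eliminating the other unknown: ω₃ = r₂ω₂ sin(θ₄−θ₂) / [r₃ sin(θ₃−θ₄)].
Numerator sine = +0.01222; denominator sine = -0.85355.
Result = 0.0181·44.12·(+0.01222) / (0.0364·(-0.85355)) = -0.31401 rad/s; magnitude 0.31401 rad/s.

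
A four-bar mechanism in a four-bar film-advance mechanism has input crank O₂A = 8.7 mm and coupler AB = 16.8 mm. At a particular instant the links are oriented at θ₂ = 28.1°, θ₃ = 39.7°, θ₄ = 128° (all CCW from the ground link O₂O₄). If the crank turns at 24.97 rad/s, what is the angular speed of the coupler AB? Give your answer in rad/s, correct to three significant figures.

ω₂ = 24.97 rad/s
Differentiating the loop-closure r₂e^{iθ₂}+r₃e^{iθ₃}=r₁+r₄e^{iθ₄} gives r₂ω₂e^{iθ₂}+r₃ω₃e^{iθ₃}=r₄ω₄e^{iθ₄}.
Eliminating the other unknown: ω₃ = r₂ω₂ sin(θ₄−θ₂) / [r₃ sin(θ₃−θ₄)].
Numerator sine = +0.98511; denominator sine = -0.99956.
Result = 0.0087·24.97·(+0.98511) / (0.0168·(-0.99956)) = -12.744 rad/s; magnitude 12.744 rad/s.

12.7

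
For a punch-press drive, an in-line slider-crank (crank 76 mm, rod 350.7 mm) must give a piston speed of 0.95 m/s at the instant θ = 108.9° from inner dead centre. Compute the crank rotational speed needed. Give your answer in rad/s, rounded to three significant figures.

14.2

For an in-line slider-crank, |v_piston| = rω|sinθ|·[1 + r cosθ/√(L² − r² sin²θ)].
With r = 0.076 m, L = 0.3507 m, θ = 108.9°: the bracketed kinematic factor |dx/dθ| = 0.066746 m.
ω = v/|dx/dθ| = 0.95/0.066746 = 14.233 rad/s.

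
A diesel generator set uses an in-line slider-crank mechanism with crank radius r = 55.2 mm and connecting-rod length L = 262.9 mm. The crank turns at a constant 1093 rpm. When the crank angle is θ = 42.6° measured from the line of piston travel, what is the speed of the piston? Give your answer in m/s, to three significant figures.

ω = 2π·1093/60 = 114.5 rad/s
For an in-line slider-crank, x = r cosθ + √(L² − r² sin²θ), so v = −rω sinθ·[1 + r cosθ/√(L² − r² sin²θ)].
With r = 0.0552 m, L = 0.2629 m, θ = 42.6°: √(L² − r² sin²θ) = 0.26023 m.
v = −0.0552·114.5·0.67688·[1 + 0.0552·0.73610/0.26023] = -4.9443 m/s.
|v| = 4.9443 m/s.

4.94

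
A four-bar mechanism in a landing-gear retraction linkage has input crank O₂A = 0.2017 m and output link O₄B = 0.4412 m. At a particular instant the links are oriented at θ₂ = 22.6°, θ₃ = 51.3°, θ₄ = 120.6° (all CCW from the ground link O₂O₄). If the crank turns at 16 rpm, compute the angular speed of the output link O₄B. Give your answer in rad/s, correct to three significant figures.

ω₂ = 1.676 rad/s (from 16 rpm).
Differentiating the loop-closure r₂e^{iθ₂}+r₃e^{iθ₃}=r₁+r₄e^{iθ₄} gives r₂ω₂e^{iθ₂}+r₃ω₃e^{iθ₃}=r₄ω₄e^{iθ₄}.
Eliminating the other unknown: ω₄ = r₂ω₂ sin(θ₂−θ₃) / [r₄ sin(θ₄−θ₃)].
Numerator sine = -0.48022; denominator sine = +0.93544.
Result = 0.2017·1.676·(-0.48022) / (0.4412·(+0.93544)) = -0.39323 rad/s; magnitude 0.39323 rad/s.

0.393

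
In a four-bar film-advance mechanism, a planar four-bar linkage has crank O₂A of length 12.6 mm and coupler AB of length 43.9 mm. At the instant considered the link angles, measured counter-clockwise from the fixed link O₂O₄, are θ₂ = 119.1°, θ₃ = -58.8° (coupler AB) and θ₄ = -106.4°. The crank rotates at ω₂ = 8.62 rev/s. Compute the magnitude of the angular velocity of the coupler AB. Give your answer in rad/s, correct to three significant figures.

ω₂ = 54.16 rad/s (from 8.62 rev/s).
Differentiating the loop-closure r₂e^{iθ₂}+r₃e^{iθ₃}=r₁+r₄e^{iθ₄} gives r₂ω₂e^{iθ₂}+r₃ω₃e^{iθ₃}=r₄ω₄e^{iθ₄}.
Eliminating the other unknown: ω₃ = r₂ω₂ sin(θ₄−θ₂) / [r₃ sin(θ₃−θ₄)].
Numerator sine = +0.71325; denominator sine = +0.73846.
Result = 0.0126·54.16·(+0.71325) / (0.0439·(+0.73846)) = +15.015 rad/s; magnitude 15.015 rad/s.

15.0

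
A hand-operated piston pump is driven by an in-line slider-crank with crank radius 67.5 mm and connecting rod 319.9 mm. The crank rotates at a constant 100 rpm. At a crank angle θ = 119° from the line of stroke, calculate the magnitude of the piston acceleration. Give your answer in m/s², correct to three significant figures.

ω = 2π·100/60 = 10.47 rad/s
x(θ) = r cosθ + √(L² − r² sin²θ); with ω constant, a = ω²·d²x/dθ².
d²x/dθ² = −r cosθ − r²(cos2θ)/√u − r⁴ sin²2θ/(4u^{3/2}),  u = L² − r² sin²θ = 0.0988507 m².
Substituting r = 0.0675 m, L = 0.3199 m, θ = 119°: d²x/dθ² = +0.040284 m.
a = ω²·d²x/dθ² = (10.47)²·(+0.040284) = +4.4176 m/s²;  |a| = 4.4176 m/s².

4.42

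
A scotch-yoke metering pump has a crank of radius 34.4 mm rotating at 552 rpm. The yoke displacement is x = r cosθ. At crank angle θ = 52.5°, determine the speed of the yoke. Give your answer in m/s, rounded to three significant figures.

ω = 57.81 rad/s (from 552 rpm).
x = r cosθ ⇒ ẋ = −rω sinθ.
|v| = rω|sinθ| = 0.0344·57.81·|sin 52.5°| = 1.5776 m/s.

1.58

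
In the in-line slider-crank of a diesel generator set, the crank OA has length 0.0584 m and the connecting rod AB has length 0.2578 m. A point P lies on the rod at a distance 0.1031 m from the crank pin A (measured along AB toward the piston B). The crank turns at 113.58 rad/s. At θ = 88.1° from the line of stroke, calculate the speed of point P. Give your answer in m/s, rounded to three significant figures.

6.65

ω = 113.6 rad/s.  Crank-pin speed |V_A| = rω = 6.6331 m/s, perpendicular to OA.
Rod angle: sinφ = −(r/L) sinθ ⇒ φ = -13.086°; ω_rod = −rω cosθ/√(L²−r²sin²θ) = -0.87581 rad/s.
V_P = V_A + ω_rod × AP, with AP = 0.1031 m along the rod.
Components: V_Px = −rω sinθ − a·ω_rod·sinφ = -6.6499 m/s;  V_Py = rω cosθ + a·ω_rod·cosφ = +0.13197 m/s.
|V_P| = √(V_Px² + V_Py²) = 6.6512 m/s.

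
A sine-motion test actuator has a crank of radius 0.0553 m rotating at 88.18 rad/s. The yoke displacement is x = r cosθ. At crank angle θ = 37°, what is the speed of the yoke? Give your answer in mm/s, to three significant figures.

ω = 88.18 rad/s
x = r cosθ ⇒ ẋ = −rω sinθ.
|v| = rω|sinθ| = 0.0553·88.18·|sin 37°| = 2.9347 m/s = 2934.7 mm/s.

2930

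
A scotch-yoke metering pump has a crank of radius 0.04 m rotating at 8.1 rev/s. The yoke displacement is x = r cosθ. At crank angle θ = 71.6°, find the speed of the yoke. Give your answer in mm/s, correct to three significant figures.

1930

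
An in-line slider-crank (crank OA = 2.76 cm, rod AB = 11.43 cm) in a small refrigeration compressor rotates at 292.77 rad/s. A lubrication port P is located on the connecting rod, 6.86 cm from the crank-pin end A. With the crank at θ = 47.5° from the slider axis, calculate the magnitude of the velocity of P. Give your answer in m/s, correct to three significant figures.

ω = 292.8 rad/s.  Crank-pin speed |V_A| = rω = 8.0805 m/s, perpendicular to OA.
Rod angle: sinφ = −(r/L) sinθ ⇒ φ = -10.255°; ω_rod = −rω cosθ/√(L²−r²sin²θ) = -48.536 rad/s.
V_P = V_A + ω_rod × AP, with AP = 0.0686 m along the rod.
Components: V_Px = −rω sinθ − a·ω_rod·sinφ = -6.5503 m/s;  V_Py = rω cosθ + a·ω_rod·cosφ = +2.1827 m/s.
|V_P| = √(V_Px² + V_Py²) = 6.9044 m/s.

6.90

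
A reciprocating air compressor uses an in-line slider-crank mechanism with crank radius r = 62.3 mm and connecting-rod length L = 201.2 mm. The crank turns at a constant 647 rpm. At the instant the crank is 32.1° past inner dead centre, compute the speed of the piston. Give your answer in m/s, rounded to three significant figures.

2.84

ω = 2π·647/60 = 67.75 rad/s
For an in-line slider-crank, x = r cosθ + √(L² − r² sin²θ), so v = −rω sinθ·[1 + r cosθ/√(L² − r² sin²θ)].
With r = 0.0623 m, L = 0.2012 m, θ = 32.1°: √(L² − r² sin²θ) = 0.19846 m.
v = −0.0623·67.75·0.53140·[1 + 0.0623·0.84712/0.19846] = -2.8396 m/s.
|v| = 2.8396 m/s.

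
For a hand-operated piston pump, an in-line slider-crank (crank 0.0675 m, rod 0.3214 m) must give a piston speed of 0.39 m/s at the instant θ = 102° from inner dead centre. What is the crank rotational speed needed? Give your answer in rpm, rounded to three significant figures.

59.0

For an in-line slider-crank, |v_piston| = rω|sinθ|·[1 + r cosθ/√(L² − r² sin²θ)].
With r = 0.0675 m, L = 0.3214 m, θ = 102°: the bracketed kinematic factor |dx/dθ| = 0.063079 m.
ω = v/|dx/dθ| = 0.39/0.063079 = 6.1827 rad/s.
N = 60ω/(2π) = 59.041 rpm.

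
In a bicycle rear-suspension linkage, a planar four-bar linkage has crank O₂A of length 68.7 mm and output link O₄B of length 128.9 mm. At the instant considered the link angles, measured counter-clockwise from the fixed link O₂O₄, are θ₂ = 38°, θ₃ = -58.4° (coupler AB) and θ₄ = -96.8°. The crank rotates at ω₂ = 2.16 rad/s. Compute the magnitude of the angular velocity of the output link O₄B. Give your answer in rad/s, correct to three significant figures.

ω₂ = 2.16 rad/s
Differentiating the loop-closure r₂e^{iθ₂}+r₃e^{iθ₃}=r₁+r₄e^{iθ₄} gives r₂ω₂e^{iθ₂}+r₃ω₃e^{iθ₃}=r₄ω₄e^{iθ₄}.
Eliminating the other unknown: ω₄ = r₂ω₂ sin(θ₂−θ₃) / [r₄ sin(θ₄−θ₃)].
Numerator sine = +0.99377; denominator sine = -0.62115.
Result = 0.0687·2.16·(+0.99377) / (0.1289·(-0.62115)) = -1.8418 rad/s; magnitude 1.8418 rad/s.

1.84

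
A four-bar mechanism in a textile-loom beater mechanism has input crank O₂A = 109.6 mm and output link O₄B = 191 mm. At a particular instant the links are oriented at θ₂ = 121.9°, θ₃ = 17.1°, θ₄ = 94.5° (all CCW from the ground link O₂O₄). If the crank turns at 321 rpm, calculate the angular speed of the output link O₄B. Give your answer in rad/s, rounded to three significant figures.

19.1

ω₂ = 33.62 rad/s (from 321 rpm).
Differentiating the loop-closure r₂e^{iθ₂}+r₃e^{iθ₃}=r₁+r₄e^{iθ₄} gives r₂ω₂e^{iθ₂}+r₃ω₃e^{iθ₃}=r₄ω₄e^{iθ₄}.
Eliminating the other unknown: ω₄ = r₂ω₂ sin(θ₂−θ₃) / [r₄ sin(θ₄−θ₃)].
Numerator sine = +0.96682; denominator sine = +0.97592.
Result = 0.1096·33.62·(+0.96682) / (0.191·(+0.97592)) = +19.109 rad/s; magnitude 19.109 rad/s.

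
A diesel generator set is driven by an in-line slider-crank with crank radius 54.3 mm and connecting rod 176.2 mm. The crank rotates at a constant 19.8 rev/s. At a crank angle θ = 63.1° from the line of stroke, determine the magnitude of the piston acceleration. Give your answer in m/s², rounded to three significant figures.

226

ω = 2π·19.8 = 124.4 rad/s
x(θ) = r cosθ + √(L² − r² sin²θ); with ω constant, a = ω²·d²x/dθ².
d²x/dθ² = −r cosθ − r²(cos2θ)/√u − r⁴ sin²2θ/(4u^{3/2}),  u = L² − r² sin²θ = 0.0287015 m².
Substituting r = 0.0543 m, L = 0.1762 m, θ = 63.1°: d²x/dθ² = -0.014579 m.
a = ω²·d²x/dθ² = (124.4)²·(-0.014579) = -225.65 m/s²;  |a| = 225.65 m/s².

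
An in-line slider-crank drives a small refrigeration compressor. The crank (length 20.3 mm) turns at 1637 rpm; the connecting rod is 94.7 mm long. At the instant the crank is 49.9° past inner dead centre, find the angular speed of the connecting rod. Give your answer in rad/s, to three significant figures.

24.0

ω = 171.4 rad/s (converted from 1637 rpm).
The rod makes angle φ with the slider axis where L sinφ = r sinθ; differentiating, L cosφ·φ̇ = r ω cosθ.
L cosφ = √(L² − r² sin²θ) = 0.093418 m.
|ω_rod| = r ω |cosθ| / √(L² − r² sin²θ) = 0.0203·171.4·0.64412/0.093418 = 23.994 rad/s.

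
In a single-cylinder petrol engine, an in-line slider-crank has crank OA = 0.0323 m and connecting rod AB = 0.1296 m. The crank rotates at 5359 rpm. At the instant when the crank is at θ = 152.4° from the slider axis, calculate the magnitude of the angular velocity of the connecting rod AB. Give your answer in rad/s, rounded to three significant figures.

ω = 561.2 rad/s (converted from 5359 rpm).
The rod makes angle φ with the slider axis where L sinφ = r sinθ; differentiating, L cosφ·φ̇ = r ω cosθ.
L cosφ = √(L² − r² sin²θ) = 0.12873 m.
|ω_rod| = r ω |cosθ| / √(L² − r² sin²θ) = 0.0323·561.2·0.88620/0.12873 = 124.78 rad/s.

125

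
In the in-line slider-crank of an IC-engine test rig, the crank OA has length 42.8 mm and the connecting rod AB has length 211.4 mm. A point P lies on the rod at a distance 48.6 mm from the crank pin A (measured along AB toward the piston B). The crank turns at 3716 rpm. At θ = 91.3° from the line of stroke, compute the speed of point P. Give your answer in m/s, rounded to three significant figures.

16.6

ω = 389.1 rad/s.  Crank-pin speed |V_A| = rω = 16.655 m/s, perpendicular to OA.
Rod angle: sinφ = −(r/L) sinθ ⇒ φ = -11.678°; ω_rod = −rω cosθ/√(L²−r²sin²θ) = +1.8252 rad/s.
V_P = V_A + ω_rod × AP, with AP = 0.0486 m along the rod.
Components: V_Px = −rω sinθ − a·ω_rod·sinφ = -16.633 m/s;  V_Py = rω cosθ + a·ω_rod·cosφ = -0.29099 m/s.
|V_P| = √(V_Px² + V_Py²) = 16.635 m/s.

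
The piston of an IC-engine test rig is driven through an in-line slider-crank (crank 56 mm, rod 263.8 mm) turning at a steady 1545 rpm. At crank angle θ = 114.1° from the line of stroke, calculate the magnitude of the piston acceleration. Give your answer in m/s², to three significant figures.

808

ω = 2π·1545/60 = 161.8 rad/s
x(θ) = r cosθ + √(L² − r² sin²θ); with ω constant, a = ω²·d²x/dθ².
d²x/dθ² = −r cosθ − r²(cos2θ)/√u − r⁴ sin²2θ/(4u^{3/2}),  u = L² − r² sin²θ = 0.0669773 m².
Substituting r = 0.056 m, L = 0.2638 m, θ = 114.1°: d²x/dθ² = +0.030864 m.
a = ω²·d²x/dθ² = (161.8)²·(+0.030864) = +807.93 m/s²;  |a| = 807.93 m/s².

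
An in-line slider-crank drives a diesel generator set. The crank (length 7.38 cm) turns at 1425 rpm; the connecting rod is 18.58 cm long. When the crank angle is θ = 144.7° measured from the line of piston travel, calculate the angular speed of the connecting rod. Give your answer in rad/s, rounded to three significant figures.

49.7

ω = 149.2 rad/s (converted from 1425 rpm).
The rod makes angle φ with the slider axis where L sinφ = r sinθ; differentiating, L cosφ·φ̇ = r ω cosθ.
L cosφ = √(L² − r² sin²θ) = 0.18084 m.
|ω_rod| = r ω |cosθ| / √(L² − r² sin²θ) = 0.0738·149.2·0.81614/0.18084 = 49.702 rad/s.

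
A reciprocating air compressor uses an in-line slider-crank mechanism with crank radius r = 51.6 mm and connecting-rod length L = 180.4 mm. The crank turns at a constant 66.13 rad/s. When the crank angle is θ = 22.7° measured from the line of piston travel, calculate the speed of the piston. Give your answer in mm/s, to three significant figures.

ω = 66.13 rad/s
For an in-line slider-crank, x = r cosθ + √(L² − r² sin²θ), so v = −rω sinθ·[1 + r cosθ/√(L² − r² sin²θ)].
With r = 0.0516 m, L = 0.1804 m, θ = 22.7°: √(L² − r² sin²θ) = 0.1793 m.
v = −0.0516·66.13·0.38591·[1 + 0.0516·0.92254/0.1793] = -1.6664 m/s.
|v| = 1.6664 m/s = 1666.4 mm/s.

1670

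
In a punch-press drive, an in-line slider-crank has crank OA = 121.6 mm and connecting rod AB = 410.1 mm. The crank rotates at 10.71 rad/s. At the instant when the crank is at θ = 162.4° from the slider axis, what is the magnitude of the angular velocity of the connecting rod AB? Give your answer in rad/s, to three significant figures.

ω = 10.71 rad/s
The rod makes angle φ with the slider axis where L sinφ = r sinθ; differentiating, L cosφ·φ̇ = r ω cosθ.
L cosφ = √(L² − r² sin²θ) = 0.40845 m.
|ω_rod| = r ω |cosθ| / √(L² − r² sin²θ) = 0.1216·10.71·0.95319/0.40845 = 3.0392 rad/s.

3.04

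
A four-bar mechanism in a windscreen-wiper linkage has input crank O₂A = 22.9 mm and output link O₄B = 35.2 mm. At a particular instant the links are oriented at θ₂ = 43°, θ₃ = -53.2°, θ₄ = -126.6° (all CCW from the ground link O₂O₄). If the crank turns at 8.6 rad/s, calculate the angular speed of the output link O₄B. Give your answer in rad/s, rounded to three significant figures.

5.80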